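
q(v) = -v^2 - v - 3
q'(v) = -2*v - 1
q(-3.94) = -14.58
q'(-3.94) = 6.88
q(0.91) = -4.74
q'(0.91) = -2.82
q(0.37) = -3.51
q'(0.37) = -1.74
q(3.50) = -18.75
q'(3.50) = -8.00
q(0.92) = -4.77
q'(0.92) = -2.84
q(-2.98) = -8.90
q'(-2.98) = 4.96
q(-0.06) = -2.94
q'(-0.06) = -0.88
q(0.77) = -4.36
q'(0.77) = -2.54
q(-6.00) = -33.00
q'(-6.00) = 11.00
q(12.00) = -159.00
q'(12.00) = -25.00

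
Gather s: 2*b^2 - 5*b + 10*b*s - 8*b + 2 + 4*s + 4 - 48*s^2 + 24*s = 2*b^2 - 13*b - 48*s^2 + s*(10*b + 28) + 6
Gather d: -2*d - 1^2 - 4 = -2*d - 5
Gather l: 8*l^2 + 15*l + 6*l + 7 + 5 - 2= 8*l^2 + 21*l + 10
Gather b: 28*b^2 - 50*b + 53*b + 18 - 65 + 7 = 28*b^2 + 3*b - 40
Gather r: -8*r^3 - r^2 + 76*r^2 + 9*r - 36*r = -8*r^3 + 75*r^2 - 27*r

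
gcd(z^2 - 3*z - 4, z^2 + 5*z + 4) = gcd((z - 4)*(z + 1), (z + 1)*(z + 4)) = z + 1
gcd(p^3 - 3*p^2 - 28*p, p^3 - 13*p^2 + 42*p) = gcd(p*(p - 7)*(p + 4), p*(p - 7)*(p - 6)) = p^2 - 7*p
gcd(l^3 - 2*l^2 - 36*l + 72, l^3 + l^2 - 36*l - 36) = l^2 - 36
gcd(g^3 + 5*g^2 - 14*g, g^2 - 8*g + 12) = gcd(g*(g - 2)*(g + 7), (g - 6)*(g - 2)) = g - 2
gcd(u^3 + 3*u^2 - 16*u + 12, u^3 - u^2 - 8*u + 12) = u - 2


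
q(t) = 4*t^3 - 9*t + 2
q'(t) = 12*t^2 - 9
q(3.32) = 118.50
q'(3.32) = 123.27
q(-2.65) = -48.59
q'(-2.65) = 75.27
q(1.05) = -2.82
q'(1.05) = 4.23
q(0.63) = -2.67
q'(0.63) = -4.24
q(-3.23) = -103.72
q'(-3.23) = 116.19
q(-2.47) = -36.05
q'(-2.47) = 64.21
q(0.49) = -1.94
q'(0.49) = -6.12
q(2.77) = 62.09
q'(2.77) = 83.07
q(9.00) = 2837.00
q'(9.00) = 963.00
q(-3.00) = -79.00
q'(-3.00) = 99.00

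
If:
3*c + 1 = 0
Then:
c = -1/3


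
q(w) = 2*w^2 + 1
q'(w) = 4*w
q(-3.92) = 31.73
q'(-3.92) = -15.68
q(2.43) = 12.81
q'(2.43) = 9.72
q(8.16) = 134.17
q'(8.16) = 32.64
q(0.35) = 1.24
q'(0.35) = 1.40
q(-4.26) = 37.30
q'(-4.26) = -17.04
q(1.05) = 3.20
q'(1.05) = 4.20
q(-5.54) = 62.38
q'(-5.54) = -22.16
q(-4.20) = 36.28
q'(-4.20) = -16.80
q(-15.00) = 451.00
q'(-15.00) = -60.00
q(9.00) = 163.00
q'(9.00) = 36.00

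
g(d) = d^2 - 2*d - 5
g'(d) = 2*d - 2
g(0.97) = -6.00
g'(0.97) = -0.06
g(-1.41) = -0.19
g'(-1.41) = -4.82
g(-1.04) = -1.84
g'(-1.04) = -4.08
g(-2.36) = 5.29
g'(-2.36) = -6.72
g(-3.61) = 15.25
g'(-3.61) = -9.22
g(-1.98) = 2.88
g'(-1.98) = -5.96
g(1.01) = -6.00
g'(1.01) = 0.02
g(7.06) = 30.72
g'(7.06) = 12.12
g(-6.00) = 43.00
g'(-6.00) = -14.00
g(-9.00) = 94.00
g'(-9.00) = -20.00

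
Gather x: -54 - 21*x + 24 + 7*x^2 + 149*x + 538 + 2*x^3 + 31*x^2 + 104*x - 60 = 2*x^3 + 38*x^2 + 232*x + 448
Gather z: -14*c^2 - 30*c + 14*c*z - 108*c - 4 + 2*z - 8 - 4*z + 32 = -14*c^2 - 138*c + z*(14*c - 2) + 20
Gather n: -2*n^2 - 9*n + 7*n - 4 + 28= -2*n^2 - 2*n + 24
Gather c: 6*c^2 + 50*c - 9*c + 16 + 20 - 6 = 6*c^2 + 41*c + 30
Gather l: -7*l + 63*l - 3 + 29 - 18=56*l + 8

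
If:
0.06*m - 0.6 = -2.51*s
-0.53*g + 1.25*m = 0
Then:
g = 23.5849056603774 - 98.6635220125786*s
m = 10.0 - 41.8333333333333*s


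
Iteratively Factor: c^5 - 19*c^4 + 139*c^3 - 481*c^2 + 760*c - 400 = (c - 4)*(c^4 - 15*c^3 + 79*c^2 - 165*c + 100) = (c - 4)*(c - 1)*(c^3 - 14*c^2 + 65*c - 100) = (c - 5)*(c - 4)*(c - 1)*(c^2 - 9*c + 20) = (c - 5)*(c - 4)^2*(c - 1)*(c - 5)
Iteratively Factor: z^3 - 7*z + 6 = (z + 3)*(z^2 - 3*z + 2) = (z - 2)*(z + 3)*(z - 1)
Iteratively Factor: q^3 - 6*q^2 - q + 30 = (q - 5)*(q^2 - q - 6) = (q - 5)*(q + 2)*(q - 3)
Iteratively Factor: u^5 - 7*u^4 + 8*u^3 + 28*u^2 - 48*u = (u - 4)*(u^4 - 3*u^3 - 4*u^2 + 12*u) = (u - 4)*(u - 3)*(u^3 - 4*u) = (u - 4)*(u - 3)*(u - 2)*(u^2 + 2*u) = (u - 4)*(u - 3)*(u - 2)*(u + 2)*(u)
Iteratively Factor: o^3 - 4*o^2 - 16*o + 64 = (o + 4)*(o^2 - 8*o + 16) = (o - 4)*(o + 4)*(o - 4)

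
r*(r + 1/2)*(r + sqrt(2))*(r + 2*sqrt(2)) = r^4 + r^3/2 + 3*sqrt(2)*r^3 + 3*sqrt(2)*r^2/2 + 4*r^2 + 2*r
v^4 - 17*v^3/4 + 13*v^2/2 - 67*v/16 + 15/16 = (v - 3/2)*(v - 5/4)*(v - 1)*(v - 1/2)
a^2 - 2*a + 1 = (a - 1)^2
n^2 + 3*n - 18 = (n - 3)*(n + 6)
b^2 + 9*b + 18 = (b + 3)*(b + 6)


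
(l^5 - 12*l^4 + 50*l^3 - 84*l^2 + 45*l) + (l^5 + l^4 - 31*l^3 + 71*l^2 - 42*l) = 2*l^5 - 11*l^4 + 19*l^3 - 13*l^2 + 3*l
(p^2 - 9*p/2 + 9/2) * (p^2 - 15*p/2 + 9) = p^4 - 12*p^3 + 189*p^2/4 - 297*p/4 + 81/2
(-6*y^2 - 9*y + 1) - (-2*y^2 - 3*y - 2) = -4*y^2 - 6*y + 3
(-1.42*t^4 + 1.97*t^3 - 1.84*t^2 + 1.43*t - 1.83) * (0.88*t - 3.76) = -1.2496*t^5 + 7.0728*t^4 - 9.0264*t^3 + 8.1768*t^2 - 6.9872*t + 6.8808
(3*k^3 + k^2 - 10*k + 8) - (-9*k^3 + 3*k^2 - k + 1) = 12*k^3 - 2*k^2 - 9*k + 7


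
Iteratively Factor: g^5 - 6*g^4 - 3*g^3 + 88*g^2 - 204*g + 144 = (g + 4)*(g^4 - 10*g^3 + 37*g^2 - 60*g + 36) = (g - 2)*(g + 4)*(g^3 - 8*g^2 + 21*g - 18) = (g - 3)*(g - 2)*(g + 4)*(g^2 - 5*g + 6) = (g - 3)^2*(g - 2)*(g + 4)*(g - 2)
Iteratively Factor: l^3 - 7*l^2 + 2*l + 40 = (l - 4)*(l^2 - 3*l - 10) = (l - 5)*(l - 4)*(l + 2)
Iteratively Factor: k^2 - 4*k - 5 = (k - 5)*(k + 1)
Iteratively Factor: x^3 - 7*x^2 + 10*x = (x)*(x^2 - 7*x + 10) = x*(x - 2)*(x - 5)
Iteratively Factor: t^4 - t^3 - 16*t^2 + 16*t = (t + 4)*(t^3 - 5*t^2 + 4*t) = (t - 4)*(t + 4)*(t^2 - t) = t*(t - 4)*(t + 4)*(t - 1)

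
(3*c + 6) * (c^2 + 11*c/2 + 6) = 3*c^3 + 45*c^2/2 + 51*c + 36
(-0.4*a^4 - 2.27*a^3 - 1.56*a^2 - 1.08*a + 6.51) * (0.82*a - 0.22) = -0.328*a^5 - 1.7734*a^4 - 0.7798*a^3 - 0.5424*a^2 + 5.5758*a - 1.4322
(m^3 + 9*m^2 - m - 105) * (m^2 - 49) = m^5 + 9*m^4 - 50*m^3 - 546*m^2 + 49*m + 5145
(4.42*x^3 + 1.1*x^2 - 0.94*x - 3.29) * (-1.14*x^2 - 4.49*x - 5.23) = -5.0388*x^5 - 21.0998*x^4 - 26.984*x^3 + 2.2182*x^2 + 19.6883*x + 17.2067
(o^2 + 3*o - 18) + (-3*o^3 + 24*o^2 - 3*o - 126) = -3*o^3 + 25*o^2 - 144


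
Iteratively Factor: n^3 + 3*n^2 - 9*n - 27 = (n - 3)*(n^2 + 6*n + 9) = (n - 3)*(n + 3)*(n + 3)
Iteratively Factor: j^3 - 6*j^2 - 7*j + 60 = (j + 3)*(j^2 - 9*j + 20) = (j - 5)*(j + 3)*(j - 4)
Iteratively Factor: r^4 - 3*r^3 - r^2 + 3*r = (r - 1)*(r^3 - 2*r^2 - 3*r) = (r - 3)*(r - 1)*(r^2 + r) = r*(r - 3)*(r - 1)*(r + 1)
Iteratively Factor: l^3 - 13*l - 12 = (l + 1)*(l^2 - l - 12) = (l - 4)*(l + 1)*(l + 3)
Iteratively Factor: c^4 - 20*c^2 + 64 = (c - 4)*(c^3 + 4*c^2 - 4*c - 16) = (c - 4)*(c - 2)*(c^2 + 6*c + 8) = (c - 4)*(c - 2)*(c + 2)*(c + 4)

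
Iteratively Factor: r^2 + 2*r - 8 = (r + 4)*(r - 2)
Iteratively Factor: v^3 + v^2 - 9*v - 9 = (v - 3)*(v^2 + 4*v + 3) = (v - 3)*(v + 1)*(v + 3)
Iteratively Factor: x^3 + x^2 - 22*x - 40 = (x - 5)*(x^2 + 6*x + 8) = (x - 5)*(x + 4)*(x + 2)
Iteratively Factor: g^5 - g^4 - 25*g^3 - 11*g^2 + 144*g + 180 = (g + 3)*(g^4 - 4*g^3 - 13*g^2 + 28*g + 60) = (g + 2)*(g + 3)*(g^3 - 6*g^2 - g + 30) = (g - 5)*(g + 2)*(g + 3)*(g^2 - g - 6) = (g - 5)*(g + 2)^2*(g + 3)*(g - 3)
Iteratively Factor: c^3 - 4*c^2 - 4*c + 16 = (c + 2)*(c^2 - 6*c + 8) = (c - 4)*(c + 2)*(c - 2)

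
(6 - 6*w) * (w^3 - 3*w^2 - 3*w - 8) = -6*w^4 + 24*w^3 + 30*w - 48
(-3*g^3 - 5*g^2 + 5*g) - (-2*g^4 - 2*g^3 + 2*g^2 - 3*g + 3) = 2*g^4 - g^3 - 7*g^2 + 8*g - 3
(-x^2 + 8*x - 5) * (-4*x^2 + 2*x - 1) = 4*x^4 - 34*x^3 + 37*x^2 - 18*x + 5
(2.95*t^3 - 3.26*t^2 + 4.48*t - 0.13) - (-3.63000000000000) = 2.95*t^3 - 3.26*t^2 + 4.48*t + 3.5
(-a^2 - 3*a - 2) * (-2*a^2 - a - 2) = 2*a^4 + 7*a^3 + 9*a^2 + 8*a + 4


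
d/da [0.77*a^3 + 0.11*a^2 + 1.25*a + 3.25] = 2.31*a^2 + 0.22*a + 1.25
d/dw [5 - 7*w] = -7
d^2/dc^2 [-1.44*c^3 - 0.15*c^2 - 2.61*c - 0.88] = -8.64*c - 0.3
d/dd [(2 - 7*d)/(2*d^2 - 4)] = (7*d^2 - 4*d + 14)/(2*(d^4 - 4*d^2 + 4))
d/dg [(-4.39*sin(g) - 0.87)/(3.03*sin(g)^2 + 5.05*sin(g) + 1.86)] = (13.3017*sin(g)^2 + 5.2722*sin(g) - 3.7719)*cos(g)/(9.1809*sin(g)^4 + 30.603*sin(g)^3 + 36.7741*sin(g)^2 + 18.786*sin(g) + 3.4596)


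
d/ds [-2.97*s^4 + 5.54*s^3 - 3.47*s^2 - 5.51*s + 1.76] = -11.88*s^3 + 16.62*s^2 - 6.94*s - 5.51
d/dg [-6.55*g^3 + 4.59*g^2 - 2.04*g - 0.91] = -19.65*g^2 + 9.18*g - 2.04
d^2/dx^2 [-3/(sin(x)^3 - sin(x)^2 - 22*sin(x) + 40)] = 3*(9*sin(x)^6 - 11*sin(x)^5 - 52*sin(x)^4 - 278*sin(x)^3 + 770*sin(x)^2 + 988*sin(x) - 1048)/(sin(x)^3 - sin(x)^2 - 22*sin(x) + 40)^3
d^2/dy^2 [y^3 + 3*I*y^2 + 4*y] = 6*y + 6*I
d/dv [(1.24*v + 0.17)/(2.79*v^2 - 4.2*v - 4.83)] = (3.4596*v^2 - 5.208*v - (1.24*v + 0.17)*(5.58*v - 4.2) - 5.9892)/(-2.79*v^2 + 4.2*v + 4.83)^2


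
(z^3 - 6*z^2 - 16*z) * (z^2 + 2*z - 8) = z^5 - 4*z^4 - 36*z^3 + 16*z^2 + 128*z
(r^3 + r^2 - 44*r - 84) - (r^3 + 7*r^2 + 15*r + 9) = -6*r^2 - 59*r - 93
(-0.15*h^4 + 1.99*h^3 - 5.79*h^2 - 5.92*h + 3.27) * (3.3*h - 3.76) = -0.495*h^5 + 7.131*h^4 - 26.5894*h^3 + 2.2344*h^2 + 33.0502*h - 12.2952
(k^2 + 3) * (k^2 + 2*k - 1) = k^4 + 2*k^3 + 2*k^2 + 6*k - 3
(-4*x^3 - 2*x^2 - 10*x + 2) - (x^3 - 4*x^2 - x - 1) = -5*x^3 + 2*x^2 - 9*x + 3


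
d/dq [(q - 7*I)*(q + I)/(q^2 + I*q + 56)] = 7*I/(q^2 + 16*I*q - 64)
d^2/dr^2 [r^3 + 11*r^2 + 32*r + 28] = 6*r + 22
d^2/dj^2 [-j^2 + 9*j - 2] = -2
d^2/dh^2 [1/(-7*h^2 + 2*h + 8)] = 2*(-49*h^2 + 14*h + 4*(7*h - 1)^2 + 56)/(-7*h^2 + 2*h + 8)^3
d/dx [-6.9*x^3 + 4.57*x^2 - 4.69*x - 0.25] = -20.7*x^2 + 9.14*x - 4.69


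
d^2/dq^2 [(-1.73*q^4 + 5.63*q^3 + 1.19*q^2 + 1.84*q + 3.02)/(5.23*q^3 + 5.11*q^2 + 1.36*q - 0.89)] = (-1.13686837721616e-13*q^8 + 6.82121026329696e-13*q^7 - 301.564554000001*q^6 - 58.747002000001*q^5 + 1578.010902*q^4 + 1527.830896*q^3 + 679.951662*q^2 + 287.23587*q + 44.98037)/(143.055667*q^9 + 419.319957*q^8 + 521.298681*q^7 + 278.479036*q^6 - 7.15551*q^5 - 79.347291*q^4 - 22.167359*q^3 + 7.204461*q^2 + 3.231768*q - 0.704969)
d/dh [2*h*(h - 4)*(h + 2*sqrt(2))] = 6*h^2 - 16*h + 8*sqrt(2)*h - 16*sqrt(2)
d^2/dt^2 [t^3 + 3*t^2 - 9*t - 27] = 6*t + 6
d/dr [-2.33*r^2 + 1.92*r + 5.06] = 1.92 - 4.66*r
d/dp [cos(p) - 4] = -sin(p)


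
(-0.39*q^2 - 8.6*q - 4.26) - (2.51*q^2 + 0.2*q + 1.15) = -2.9*q^2 - 8.8*q - 5.41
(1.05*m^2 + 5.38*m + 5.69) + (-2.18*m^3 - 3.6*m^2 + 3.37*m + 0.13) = -2.18*m^3 - 2.55*m^2 + 8.75*m + 5.82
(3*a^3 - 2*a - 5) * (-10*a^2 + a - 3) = -30*a^5 + 3*a^4 + 11*a^3 + 48*a^2 + a + 15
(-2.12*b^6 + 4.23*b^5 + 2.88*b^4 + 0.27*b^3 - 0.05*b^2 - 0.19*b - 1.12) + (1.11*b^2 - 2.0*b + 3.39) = -2.12*b^6 + 4.23*b^5 + 2.88*b^4 + 0.27*b^3 + 1.06*b^2 - 2.19*b + 2.27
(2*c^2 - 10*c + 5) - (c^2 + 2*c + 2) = c^2 - 12*c + 3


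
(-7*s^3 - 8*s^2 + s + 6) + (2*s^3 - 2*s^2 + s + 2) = -5*s^3 - 10*s^2 + 2*s + 8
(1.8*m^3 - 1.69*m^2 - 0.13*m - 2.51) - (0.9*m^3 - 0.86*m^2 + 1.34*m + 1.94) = 0.9*m^3 - 0.83*m^2 - 1.47*m - 4.45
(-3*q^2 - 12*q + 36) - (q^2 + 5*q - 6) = -4*q^2 - 17*q + 42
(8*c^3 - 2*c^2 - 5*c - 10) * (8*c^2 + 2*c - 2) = 64*c^5 - 60*c^3 - 86*c^2 - 10*c + 20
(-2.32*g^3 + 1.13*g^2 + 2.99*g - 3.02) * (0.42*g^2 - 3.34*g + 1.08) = -0.9744*g^5 + 8.2234*g^4 - 5.024*g^3 - 10.0346*g^2 + 13.316*g - 3.2616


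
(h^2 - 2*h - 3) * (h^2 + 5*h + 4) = h^4 + 3*h^3 - 9*h^2 - 23*h - 12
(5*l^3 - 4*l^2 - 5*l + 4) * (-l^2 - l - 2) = -5*l^5 - l^4 - l^3 + 9*l^2 + 6*l - 8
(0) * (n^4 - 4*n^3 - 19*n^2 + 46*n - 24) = 0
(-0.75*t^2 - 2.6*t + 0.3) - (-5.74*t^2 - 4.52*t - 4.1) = 4.99*t^2 + 1.92*t + 4.4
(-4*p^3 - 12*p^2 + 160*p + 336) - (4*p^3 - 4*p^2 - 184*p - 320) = -8*p^3 - 8*p^2 + 344*p + 656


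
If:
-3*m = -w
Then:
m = w/3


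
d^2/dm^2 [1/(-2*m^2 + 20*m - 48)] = (m^2 - 10*m - 4*(m - 5)^2 + 24)/(m^2 - 10*m + 24)^3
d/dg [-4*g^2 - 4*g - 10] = -8*g - 4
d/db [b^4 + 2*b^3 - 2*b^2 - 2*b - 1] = 4*b^3 + 6*b^2 - 4*b - 2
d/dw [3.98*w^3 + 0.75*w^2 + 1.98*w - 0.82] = 11.94*w^2 + 1.5*w + 1.98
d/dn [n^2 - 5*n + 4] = 2*n - 5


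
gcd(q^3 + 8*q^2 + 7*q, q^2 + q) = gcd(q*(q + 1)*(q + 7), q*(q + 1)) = q^2 + q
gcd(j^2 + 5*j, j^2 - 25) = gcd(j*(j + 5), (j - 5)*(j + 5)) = j + 5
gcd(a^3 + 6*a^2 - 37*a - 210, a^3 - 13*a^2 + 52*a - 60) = a - 6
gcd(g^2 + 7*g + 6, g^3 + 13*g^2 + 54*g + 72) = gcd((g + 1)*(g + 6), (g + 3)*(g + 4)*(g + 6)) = g + 6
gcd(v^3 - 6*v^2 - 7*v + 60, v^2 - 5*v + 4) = v - 4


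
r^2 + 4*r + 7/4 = (r + 1/2)*(r + 7/2)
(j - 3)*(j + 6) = j^2 + 3*j - 18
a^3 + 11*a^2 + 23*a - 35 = (a - 1)*(a + 5)*(a + 7)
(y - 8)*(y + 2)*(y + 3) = y^3 - 3*y^2 - 34*y - 48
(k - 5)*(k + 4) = k^2 - k - 20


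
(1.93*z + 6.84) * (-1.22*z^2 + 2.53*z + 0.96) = -2.3546*z^3 - 3.4619*z^2 + 19.158*z + 6.5664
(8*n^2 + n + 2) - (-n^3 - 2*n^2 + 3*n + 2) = n^3 + 10*n^2 - 2*n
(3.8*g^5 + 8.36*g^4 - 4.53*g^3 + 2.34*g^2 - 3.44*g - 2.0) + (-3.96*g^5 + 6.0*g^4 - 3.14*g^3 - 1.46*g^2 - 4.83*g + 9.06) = -0.16*g^5 + 14.36*g^4 - 7.67*g^3 + 0.88*g^2 - 8.27*g + 7.06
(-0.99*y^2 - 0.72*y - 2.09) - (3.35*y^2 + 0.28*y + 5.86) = -4.34*y^2 - 1.0*y - 7.95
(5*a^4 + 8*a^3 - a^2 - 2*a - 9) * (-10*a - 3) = -50*a^5 - 95*a^4 - 14*a^3 + 23*a^2 + 96*a + 27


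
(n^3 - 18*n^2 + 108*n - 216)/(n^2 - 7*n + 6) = (n^2 - 12*n + 36)/(n - 1)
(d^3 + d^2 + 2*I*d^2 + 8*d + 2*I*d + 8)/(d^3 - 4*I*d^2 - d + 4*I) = (d^2 + 2*I*d + 8)/(d^2 - d*(1 + 4*I) + 4*I)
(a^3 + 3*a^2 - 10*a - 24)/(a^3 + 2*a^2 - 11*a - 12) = (a + 2)/(a + 1)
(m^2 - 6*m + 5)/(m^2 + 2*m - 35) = (m - 1)/(m + 7)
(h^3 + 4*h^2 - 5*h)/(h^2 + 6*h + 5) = h*(h - 1)/(h + 1)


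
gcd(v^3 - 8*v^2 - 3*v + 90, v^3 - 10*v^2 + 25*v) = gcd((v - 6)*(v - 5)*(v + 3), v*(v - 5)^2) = v - 5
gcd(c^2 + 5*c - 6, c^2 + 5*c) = 1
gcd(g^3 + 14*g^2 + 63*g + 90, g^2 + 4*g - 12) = g + 6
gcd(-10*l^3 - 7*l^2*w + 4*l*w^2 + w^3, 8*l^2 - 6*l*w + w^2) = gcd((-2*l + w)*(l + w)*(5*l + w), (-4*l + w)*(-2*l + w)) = -2*l + w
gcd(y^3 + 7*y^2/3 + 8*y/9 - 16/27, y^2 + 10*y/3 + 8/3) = y + 4/3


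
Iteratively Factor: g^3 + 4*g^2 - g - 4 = (g - 1)*(g^2 + 5*g + 4) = (g - 1)*(g + 1)*(g + 4)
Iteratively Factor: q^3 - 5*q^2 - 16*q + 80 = (q - 4)*(q^2 - q - 20) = (q - 5)*(q - 4)*(q + 4)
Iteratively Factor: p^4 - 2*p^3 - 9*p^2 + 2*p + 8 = (p - 1)*(p^3 - p^2 - 10*p - 8) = (p - 1)*(p + 2)*(p^2 - 3*p - 4) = (p - 4)*(p - 1)*(p + 2)*(p + 1)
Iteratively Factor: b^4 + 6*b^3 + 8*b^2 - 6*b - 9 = (b + 3)*(b^3 + 3*b^2 - b - 3) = (b - 1)*(b + 3)*(b^2 + 4*b + 3) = (b - 1)*(b + 1)*(b + 3)*(b + 3)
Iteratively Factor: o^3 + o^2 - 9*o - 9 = (o - 3)*(o^2 + 4*o + 3) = (o - 3)*(o + 3)*(o + 1)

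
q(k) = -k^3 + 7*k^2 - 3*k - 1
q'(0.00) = -3.00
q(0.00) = -1.00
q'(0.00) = -3.00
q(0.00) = -1.00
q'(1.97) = 12.94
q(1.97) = 12.61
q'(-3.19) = -78.19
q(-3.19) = 112.26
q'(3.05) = 11.79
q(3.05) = 26.59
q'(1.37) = 10.55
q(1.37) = 5.46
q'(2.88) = 12.44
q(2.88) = 24.53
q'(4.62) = -2.35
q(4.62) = 35.94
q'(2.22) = 13.29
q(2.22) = 15.90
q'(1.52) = 11.35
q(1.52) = 7.10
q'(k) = -3*k^2 + 14*k - 3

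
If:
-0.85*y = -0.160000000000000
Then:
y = 0.19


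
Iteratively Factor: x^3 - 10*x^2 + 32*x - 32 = (x - 4)*(x^2 - 6*x + 8) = (x - 4)^2*(x - 2)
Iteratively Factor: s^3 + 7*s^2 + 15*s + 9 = (s + 1)*(s^2 + 6*s + 9) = (s + 1)*(s + 3)*(s + 3)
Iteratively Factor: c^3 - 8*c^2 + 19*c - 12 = (c - 3)*(c^2 - 5*c + 4) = (c - 4)*(c - 3)*(c - 1)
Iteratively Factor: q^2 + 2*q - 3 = (q + 3)*(q - 1)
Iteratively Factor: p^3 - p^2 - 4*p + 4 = (p - 1)*(p^2 - 4) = (p - 2)*(p - 1)*(p + 2)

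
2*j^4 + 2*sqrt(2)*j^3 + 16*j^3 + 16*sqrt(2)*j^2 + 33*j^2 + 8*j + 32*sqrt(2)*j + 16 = (j + 4)^2*(sqrt(2)*j + 1)^2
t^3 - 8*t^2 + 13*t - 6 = (t - 6)*(t - 1)^2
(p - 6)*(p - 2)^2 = p^3 - 10*p^2 + 28*p - 24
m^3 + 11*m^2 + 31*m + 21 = (m + 1)*(m + 3)*(m + 7)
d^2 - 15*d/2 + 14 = (d - 4)*(d - 7/2)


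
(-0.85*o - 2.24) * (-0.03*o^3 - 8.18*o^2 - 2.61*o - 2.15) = 0.0255*o^4 + 7.0202*o^3 + 20.5417*o^2 + 7.6739*o + 4.816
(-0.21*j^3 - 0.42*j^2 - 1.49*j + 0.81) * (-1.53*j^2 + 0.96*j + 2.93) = 0.3213*j^5 + 0.441*j^4 + 1.2612*j^3 - 3.9003*j^2 - 3.5881*j + 2.3733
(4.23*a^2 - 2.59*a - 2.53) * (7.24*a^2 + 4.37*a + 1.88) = 30.6252*a^4 - 0.266499999999997*a^3 - 21.6831*a^2 - 15.9253*a - 4.7564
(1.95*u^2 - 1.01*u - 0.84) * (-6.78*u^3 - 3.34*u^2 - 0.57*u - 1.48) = -13.221*u^5 + 0.3348*u^4 + 7.9571*u^3 + 0.4953*u^2 + 1.9736*u + 1.2432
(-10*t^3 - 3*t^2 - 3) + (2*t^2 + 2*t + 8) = -10*t^3 - t^2 + 2*t + 5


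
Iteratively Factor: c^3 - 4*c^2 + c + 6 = (c - 2)*(c^2 - 2*c - 3) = (c - 3)*(c - 2)*(c + 1)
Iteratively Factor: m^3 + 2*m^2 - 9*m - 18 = (m + 2)*(m^2 - 9) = (m + 2)*(m + 3)*(m - 3)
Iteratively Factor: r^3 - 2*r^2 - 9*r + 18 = (r - 2)*(r^2 - 9) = (r - 2)*(r + 3)*(r - 3)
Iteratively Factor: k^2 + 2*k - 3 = (k - 1)*(k + 3)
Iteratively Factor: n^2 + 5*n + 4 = (n + 4)*(n + 1)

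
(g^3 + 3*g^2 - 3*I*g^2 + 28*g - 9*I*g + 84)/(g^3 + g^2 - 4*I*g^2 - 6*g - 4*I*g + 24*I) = (g^2 - 3*I*g + 28)/(g^2 + g*(-2 - 4*I) + 8*I)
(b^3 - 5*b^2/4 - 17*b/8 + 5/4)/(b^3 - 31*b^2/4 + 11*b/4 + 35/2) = (b - 1/2)/(b - 7)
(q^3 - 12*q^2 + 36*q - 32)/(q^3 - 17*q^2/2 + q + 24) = 2*(q - 2)/(2*q + 3)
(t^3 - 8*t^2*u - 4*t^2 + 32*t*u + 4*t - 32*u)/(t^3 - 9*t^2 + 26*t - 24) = (t^2 - 8*t*u - 2*t + 16*u)/(t^2 - 7*t + 12)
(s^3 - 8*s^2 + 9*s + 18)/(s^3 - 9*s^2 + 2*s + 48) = (s^2 - 5*s - 6)/(s^2 - 6*s - 16)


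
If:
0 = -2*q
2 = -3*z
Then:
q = 0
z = -2/3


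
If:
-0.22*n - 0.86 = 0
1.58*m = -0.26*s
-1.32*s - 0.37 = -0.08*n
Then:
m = 0.09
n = -3.91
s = -0.52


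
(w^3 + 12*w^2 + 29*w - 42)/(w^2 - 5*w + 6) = (w^3 + 12*w^2 + 29*w - 42)/(w^2 - 5*w + 6)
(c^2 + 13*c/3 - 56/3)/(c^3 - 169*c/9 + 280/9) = 3*(c + 7)/(3*c^2 + 8*c - 35)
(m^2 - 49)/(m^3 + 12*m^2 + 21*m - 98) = (m - 7)/(m^2 + 5*m - 14)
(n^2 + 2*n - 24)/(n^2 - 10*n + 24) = (n + 6)/(n - 6)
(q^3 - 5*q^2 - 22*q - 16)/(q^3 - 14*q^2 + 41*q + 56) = (q + 2)/(q - 7)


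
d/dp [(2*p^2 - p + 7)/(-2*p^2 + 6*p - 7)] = 5*(2*p^2 - 7)/(4*p^4 - 24*p^3 + 64*p^2 - 84*p + 49)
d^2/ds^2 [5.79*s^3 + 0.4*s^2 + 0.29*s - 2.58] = 34.74*s + 0.8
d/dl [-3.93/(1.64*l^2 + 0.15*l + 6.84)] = (12.8904*l + 0.5895)/(1.64*l^2 + 0.15*l + 6.84)^2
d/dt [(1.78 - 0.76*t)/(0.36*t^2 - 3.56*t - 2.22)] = (0.2736*t^2 - 1.2816*t + 8.024)/(0.1296*t^4 - 2.5632*t^3 + 11.0752*t^2 + 15.8064*t + 4.9284)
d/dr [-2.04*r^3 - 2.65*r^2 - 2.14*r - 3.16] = -6.12*r^2 - 5.3*r - 2.14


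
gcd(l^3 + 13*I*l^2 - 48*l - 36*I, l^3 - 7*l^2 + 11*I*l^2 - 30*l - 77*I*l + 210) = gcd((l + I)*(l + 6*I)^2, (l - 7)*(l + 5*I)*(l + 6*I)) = l + 6*I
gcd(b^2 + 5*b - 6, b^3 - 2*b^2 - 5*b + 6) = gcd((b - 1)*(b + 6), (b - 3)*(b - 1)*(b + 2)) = b - 1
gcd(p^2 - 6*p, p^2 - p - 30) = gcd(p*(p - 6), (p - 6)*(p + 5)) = p - 6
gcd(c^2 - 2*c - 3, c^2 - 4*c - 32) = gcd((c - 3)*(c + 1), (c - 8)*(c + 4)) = 1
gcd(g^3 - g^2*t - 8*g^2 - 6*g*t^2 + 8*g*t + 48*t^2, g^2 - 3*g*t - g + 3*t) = -g + 3*t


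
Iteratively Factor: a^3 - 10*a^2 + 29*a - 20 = (a - 5)*(a^2 - 5*a + 4) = (a - 5)*(a - 1)*(a - 4)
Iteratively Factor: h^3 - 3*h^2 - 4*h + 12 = (h - 2)*(h^2 - h - 6) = (h - 3)*(h - 2)*(h + 2)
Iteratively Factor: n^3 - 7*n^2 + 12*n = (n - 3)*(n^2 - 4*n) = n*(n - 3)*(n - 4)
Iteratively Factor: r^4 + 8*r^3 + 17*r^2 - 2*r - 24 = (r + 4)*(r^3 + 4*r^2 + r - 6) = (r + 2)*(r + 4)*(r^2 + 2*r - 3) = (r - 1)*(r + 2)*(r + 4)*(r + 3)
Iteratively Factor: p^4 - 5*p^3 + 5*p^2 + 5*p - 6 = (p - 3)*(p^3 - 2*p^2 - p + 2) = (p - 3)*(p - 2)*(p^2 - 1) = (p - 3)*(p - 2)*(p + 1)*(p - 1)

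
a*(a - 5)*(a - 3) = a^3 - 8*a^2 + 15*a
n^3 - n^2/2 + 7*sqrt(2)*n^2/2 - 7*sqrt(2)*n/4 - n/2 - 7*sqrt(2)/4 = (n - 1)*(n + 1/2)*(n + 7*sqrt(2)/2)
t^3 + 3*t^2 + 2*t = t*(t + 1)*(t + 2)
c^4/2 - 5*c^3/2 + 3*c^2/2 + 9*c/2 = c*(c/2 + 1/2)*(c - 3)^2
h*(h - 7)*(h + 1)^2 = h^4 - 5*h^3 - 13*h^2 - 7*h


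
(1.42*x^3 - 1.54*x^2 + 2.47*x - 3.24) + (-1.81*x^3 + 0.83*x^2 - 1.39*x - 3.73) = -0.39*x^3 - 0.71*x^2 + 1.08*x - 6.97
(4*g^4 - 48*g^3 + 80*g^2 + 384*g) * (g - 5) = 4*g^5 - 68*g^4 + 320*g^3 - 16*g^2 - 1920*g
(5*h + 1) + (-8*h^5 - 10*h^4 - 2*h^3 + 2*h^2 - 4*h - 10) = -8*h^5 - 10*h^4 - 2*h^3 + 2*h^2 + h - 9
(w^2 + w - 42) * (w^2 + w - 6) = w^4 + 2*w^3 - 47*w^2 - 48*w + 252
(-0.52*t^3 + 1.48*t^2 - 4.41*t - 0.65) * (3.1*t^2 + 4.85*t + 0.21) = -1.612*t^5 + 2.066*t^4 - 6.6022*t^3 - 23.0927*t^2 - 4.0786*t - 0.1365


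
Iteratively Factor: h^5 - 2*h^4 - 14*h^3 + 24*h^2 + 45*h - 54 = (h - 1)*(h^4 - h^3 - 15*h^2 + 9*h + 54) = (h - 1)*(h + 2)*(h^3 - 3*h^2 - 9*h + 27) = (h - 1)*(h + 2)*(h + 3)*(h^2 - 6*h + 9) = (h - 3)*(h - 1)*(h + 2)*(h + 3)*(h - 3)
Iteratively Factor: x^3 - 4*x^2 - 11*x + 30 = (x - 5)*(x^2 + x - 6) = (x - 5)*(x + 3)*(x - 2)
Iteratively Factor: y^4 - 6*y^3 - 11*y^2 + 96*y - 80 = (y - 1)*(y^3 - 5*y^2 - 16*y + 80) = (y - 4)*(y - 1)*(y^2 - y - 20) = (y - 4)*(y - 1)*(y + 4)*(y - 5)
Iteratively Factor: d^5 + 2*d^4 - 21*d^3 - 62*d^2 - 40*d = (d + 1)*(d^4 + d^3 - 22*d^2 - 40*d) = (d + 1)*(d + 4)*(d^3 - 3*d^2 - 10*d) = (d + 1)*(d + 2)*(d + 4)*(d^2 - 5*d) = (d - 5)*(d + 1)*(d + 2)*(d + 4)*(d)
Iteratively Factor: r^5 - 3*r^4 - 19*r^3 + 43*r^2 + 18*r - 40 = (r - 1)*(r^4 - 2*r^3 - 21*r^2 + 22*r + 40) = (r - 1)*(r + 4)*(r^3 - 6*r^2 + 3*r + 10) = (r - 2)*(r - 1)*(r + 4)*(r^2 - 4*r - 5) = (r - 2)*(r - 1)*(r + 1)*(r + 4)*(r - 5)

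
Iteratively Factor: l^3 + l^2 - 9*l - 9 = (l + 1)*(l^2 - 9) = (l - 3)*(l + 1)*(l + 3)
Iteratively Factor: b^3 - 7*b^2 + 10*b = (b)*(b^2 - 7*b + 10) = b*(b - 2)*(b - 5)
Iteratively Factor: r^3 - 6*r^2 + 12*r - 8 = (r - 2)*(r^2 - 4*r + 4) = (r - 2)^2*(r - 2)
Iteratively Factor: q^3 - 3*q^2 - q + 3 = (q - 3)*(q^2 - 1) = (q - 3)*(q - 1)*(q + 1)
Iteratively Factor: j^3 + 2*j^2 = (j + 2)*(j^2) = j*(j + 2)*(j)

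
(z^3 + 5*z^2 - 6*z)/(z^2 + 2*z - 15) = z*(z^2 + 5*z - 6)/(z^2 + 2*z - 15)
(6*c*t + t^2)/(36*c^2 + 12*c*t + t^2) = t/(6*c + t)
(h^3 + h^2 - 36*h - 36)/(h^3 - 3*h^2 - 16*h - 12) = (h + 6)/(h + 2)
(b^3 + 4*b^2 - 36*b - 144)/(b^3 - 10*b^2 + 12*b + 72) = (b^2 + 10*b + 24)/(b^2 - 4*b - 12)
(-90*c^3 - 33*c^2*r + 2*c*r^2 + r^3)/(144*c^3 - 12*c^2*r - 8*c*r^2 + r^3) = (15*c^2 + 8*c*r + r^2)/(-24*c^2 - 2*c*r + r^2)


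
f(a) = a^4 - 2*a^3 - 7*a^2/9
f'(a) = 4*a^3 - 6*a^2 - 14*a/9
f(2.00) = -3.11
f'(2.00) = 4.89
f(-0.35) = 0.01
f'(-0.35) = -0.36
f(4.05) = 123.42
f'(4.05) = 161.01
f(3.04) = 22.03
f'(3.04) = 52.20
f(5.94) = 798.32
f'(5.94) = 617.40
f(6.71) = 1387.93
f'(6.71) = 927.86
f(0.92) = -1.50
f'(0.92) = -3.39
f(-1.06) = 2.77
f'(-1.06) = -9.86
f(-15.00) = 57200.00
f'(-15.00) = -14826.67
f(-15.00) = 57200.00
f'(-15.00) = -14826.67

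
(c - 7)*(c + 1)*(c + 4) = c^3 - 2*c^2 - 31*c - 28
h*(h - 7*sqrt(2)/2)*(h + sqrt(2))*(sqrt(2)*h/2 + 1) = sqrt(2)*h^4/2 - 3*h^3/2 - 6*sqrt(2)*h^2 - 7*h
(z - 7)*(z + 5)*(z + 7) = z^3 + 5*z^2 - 49*z - 245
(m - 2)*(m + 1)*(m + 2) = m^3 + m^2 - 4*m - 4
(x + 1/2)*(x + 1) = x^2 + 3*x/2 + 1/2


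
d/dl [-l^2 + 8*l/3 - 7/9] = 8/3 - 2*l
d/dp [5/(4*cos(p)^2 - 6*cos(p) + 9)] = 10*(4*cos(p) - 3)*sin(p)/(4*cos(p)^2 - 6*cos(p) + 9)^2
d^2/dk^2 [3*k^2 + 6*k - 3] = 6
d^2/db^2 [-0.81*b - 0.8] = 0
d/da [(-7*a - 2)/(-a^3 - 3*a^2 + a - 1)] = (7*a^3 + 21*a^2 - 7*a - (7*a + 2)*(3*a^2 + 6*a - 1) + 7)/(a^3 + 3*a^2 - a + 1)^2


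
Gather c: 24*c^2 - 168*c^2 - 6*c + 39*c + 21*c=-144*c^2 + 54*c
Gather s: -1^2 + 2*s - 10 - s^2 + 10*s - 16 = -s^2 + 12*s - 27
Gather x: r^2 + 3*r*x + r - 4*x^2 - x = r^2 + r - 4*x^2 + x*(3*r - 1)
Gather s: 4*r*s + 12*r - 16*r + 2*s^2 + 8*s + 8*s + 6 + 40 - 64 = -4*r + 2*s^2 + s*(4*r + 16) - 18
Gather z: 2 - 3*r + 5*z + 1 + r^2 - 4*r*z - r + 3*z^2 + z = r^2 - 4*r + 3*z^2 + z*(6 - 4*r) + 3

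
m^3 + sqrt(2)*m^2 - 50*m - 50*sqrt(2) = (m - 5*sqrt(2))*(m + sqrt(2))*(m + 5*sqrt(2))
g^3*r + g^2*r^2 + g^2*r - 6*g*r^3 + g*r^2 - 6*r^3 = (g - 2*r)*(g + 3*r)*(g*r + r)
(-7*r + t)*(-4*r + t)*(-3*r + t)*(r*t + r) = -84*r^4*t - 84*r^4 + 61*r^3*t^2 + 61*r^3*t - 14*r^2*t^3 - 14*r^2*t^2 + r*t^4 + r*t^3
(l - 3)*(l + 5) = l^2 + 2*l - 15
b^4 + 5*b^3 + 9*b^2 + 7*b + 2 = (b + 1)^3*(b + 2)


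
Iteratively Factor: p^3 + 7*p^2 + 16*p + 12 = (p + 3)*(p^2 + 4*p + 4) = (p + 2)*(p + 3)*(p + 2)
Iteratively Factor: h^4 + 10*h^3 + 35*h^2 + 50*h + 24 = (h + 4)*(h^3 + 6*h^2 + 11*h + 6) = (h + 2)*(h + 4)*(h^2 + 4*h + 3) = (h + 2)*(h + 3)*(h + 4)*(h + 1)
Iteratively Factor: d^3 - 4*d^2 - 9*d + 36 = (d - 4)*(d^2 - 9) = (d - 4)*(d - 3)*(d + 3)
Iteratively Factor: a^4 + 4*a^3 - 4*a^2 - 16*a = (a - 2)*(a^3 + 6*a^2 + 8*a) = a*(a - 2)*(a^2 + 6*a + 8) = a*(a - 2)*(a + 4)*(a + 2)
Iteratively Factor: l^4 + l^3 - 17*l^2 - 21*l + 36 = (l + 3)*(l^3 - 2*l^2 - 11*l + 12) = (l - 4)*(l + 3)*(l^2 + 2*l - 3) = (l - 4)*(l - 1)*(l + 3)*(l + 3)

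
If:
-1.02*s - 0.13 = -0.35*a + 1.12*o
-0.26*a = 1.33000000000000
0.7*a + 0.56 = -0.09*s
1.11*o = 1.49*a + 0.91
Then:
No Solution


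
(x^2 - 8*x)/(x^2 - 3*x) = (x - 8)/(x - 3)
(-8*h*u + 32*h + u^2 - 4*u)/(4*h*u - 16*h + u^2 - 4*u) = (-8*h + u)/(4*h + u)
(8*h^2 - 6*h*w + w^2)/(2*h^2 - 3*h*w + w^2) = (-4*h + w)/(-h + w)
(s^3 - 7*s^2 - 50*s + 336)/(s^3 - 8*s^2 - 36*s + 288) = (s + 7)/(s + 6)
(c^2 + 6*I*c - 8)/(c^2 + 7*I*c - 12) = (c + 2*I)/(c + 3*I)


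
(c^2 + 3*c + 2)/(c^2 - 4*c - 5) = (c + 2)/(c - 5)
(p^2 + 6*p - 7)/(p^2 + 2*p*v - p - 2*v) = (p + 7)/(p + 2*v)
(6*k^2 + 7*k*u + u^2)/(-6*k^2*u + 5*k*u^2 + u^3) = (k + u)/(u*(-k + u))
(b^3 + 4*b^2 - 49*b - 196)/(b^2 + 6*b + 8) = (b^2 - 49)/(b + 2)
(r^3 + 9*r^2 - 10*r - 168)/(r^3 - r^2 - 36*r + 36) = (r^2 + 3*r - 28)/(r^2 - 7*r + 6)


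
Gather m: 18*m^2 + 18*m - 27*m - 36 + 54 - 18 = 18*m^2 - 9*m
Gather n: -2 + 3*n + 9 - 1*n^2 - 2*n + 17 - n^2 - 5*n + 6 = -2*n^2 - 4*n + 30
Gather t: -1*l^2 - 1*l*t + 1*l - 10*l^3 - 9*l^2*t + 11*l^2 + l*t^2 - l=-10*l^3 + 10*l^2 + l*t^2 + t*(-9*l^2 - l)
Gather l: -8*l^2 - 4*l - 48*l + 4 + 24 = -8*l^2 - 52*l + 28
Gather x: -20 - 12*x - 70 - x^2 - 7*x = -x^2 - 19*x - 90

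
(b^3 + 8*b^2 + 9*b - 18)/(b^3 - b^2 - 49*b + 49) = (b^2 + 9*b + 18)/(b^2 - 49)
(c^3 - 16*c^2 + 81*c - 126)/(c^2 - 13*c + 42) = c - 3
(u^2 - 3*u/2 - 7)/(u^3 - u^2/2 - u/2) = (-2*u^2 + 3*u + 14)/(u*(-2*u^2 + u + 1))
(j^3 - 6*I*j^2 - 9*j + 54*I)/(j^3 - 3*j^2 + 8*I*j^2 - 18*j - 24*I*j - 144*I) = (j^2 + j*(-3 - 6*I) + 18*I)/(j^2 + j*(-6 + 8*I) - 48*I)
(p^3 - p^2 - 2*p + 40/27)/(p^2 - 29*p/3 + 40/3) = (9*p^2 + 6*p - 8)/(9*(p - 8))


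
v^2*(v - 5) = v^3 - 5*v^2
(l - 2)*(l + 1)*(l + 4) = l^3 + 3*l^2 - 6*l - 8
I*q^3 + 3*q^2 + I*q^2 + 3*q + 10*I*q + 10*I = (q - 5*I)*(q + 2*I)*(I*q + I)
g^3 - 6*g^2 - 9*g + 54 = (g - 6)*(g - 3)*(g + 3)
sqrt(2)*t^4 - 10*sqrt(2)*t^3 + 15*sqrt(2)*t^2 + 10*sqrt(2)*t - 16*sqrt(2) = (t - 8)*(t - 2)*(t - 1)*(sqrt(2)*t + sqrt(2))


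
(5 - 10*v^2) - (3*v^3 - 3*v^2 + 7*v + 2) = -3*v^3 - 7*v^2 - 7*v + 3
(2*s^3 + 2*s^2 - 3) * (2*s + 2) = 4*s^4 + 8*s^3 + 4*s^2 - 6*s - 6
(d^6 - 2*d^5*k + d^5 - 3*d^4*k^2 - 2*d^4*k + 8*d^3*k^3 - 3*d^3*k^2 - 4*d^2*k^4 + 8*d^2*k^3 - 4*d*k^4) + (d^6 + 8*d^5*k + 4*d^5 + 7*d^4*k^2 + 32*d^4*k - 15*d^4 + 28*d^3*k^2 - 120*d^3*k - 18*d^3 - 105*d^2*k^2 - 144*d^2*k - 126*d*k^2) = 2*d^6 + 6*d^5*k + 5*d^5 + 4*d^4*k^2 + 30*d^4*k - 15*d^4 + 8*d^3*k^3 + 25*d^3*k^2 - 120*d^3*k - 18*d^3 - 4*d^2*k^4 + 8*d^2*k^3 - 105*d^2*k^2 - 144*d^2*k - 4*d*k^4 - 126*d*k^2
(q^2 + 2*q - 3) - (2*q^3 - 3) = -2*q^3 + q^2 + 2*q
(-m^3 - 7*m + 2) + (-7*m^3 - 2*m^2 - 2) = -8*m^3 - 2*m^2 - 7*m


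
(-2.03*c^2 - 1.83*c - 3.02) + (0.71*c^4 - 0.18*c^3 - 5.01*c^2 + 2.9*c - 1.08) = 0.71*c^4 - 0.18*c^3 - 7.04*c^2 + 1.07*c - 4.1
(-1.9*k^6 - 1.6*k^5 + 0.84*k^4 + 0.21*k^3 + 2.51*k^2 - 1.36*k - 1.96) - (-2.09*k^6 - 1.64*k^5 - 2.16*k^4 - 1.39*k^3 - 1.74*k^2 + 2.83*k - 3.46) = 0.19*k^6 + 0.0399999999999998*k^5 + 3.0*k^4 + 1.6*k^3 + 4.25*k^2 - 4.19*k + 1.5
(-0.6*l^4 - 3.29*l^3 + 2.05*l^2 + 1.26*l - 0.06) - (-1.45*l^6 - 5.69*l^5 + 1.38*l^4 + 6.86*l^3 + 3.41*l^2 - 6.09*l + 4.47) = 1.45*l^6 + 5.69*l^5 - 1.98*l^4 - 10.15*l^3 - 1.36*l^2 + 7.35*l - 4.53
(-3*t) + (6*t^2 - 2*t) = 6*t^2 - 5*t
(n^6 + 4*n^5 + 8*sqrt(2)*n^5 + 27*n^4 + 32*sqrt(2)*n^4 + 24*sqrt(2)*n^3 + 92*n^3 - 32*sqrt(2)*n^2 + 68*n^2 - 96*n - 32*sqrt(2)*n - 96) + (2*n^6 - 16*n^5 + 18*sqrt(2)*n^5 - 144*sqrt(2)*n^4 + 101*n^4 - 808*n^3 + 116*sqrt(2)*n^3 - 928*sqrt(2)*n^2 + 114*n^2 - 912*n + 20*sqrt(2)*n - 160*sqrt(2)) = 3*n^6 - 12*n^5 + 26*sqrt(2)*n^5 - 112*sqrt(2)*n^4 + 128*n^4 - 716*n^3 + 140*sqrt(2)*n^3 - 960*sqrt(2)*n^2 + 182*n^2 - 1008*n - 12*sqrt(2)*n - 160*sqrt(2) - 96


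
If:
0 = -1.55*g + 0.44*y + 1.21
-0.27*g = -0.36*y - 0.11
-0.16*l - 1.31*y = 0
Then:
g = 0.88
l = -2.91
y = 0.36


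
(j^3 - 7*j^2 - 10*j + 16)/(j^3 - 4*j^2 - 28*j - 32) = (j - 1)/(j + 2)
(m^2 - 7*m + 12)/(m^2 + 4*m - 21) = (m - 4)/(m + 7)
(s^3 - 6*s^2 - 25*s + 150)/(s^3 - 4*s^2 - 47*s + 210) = (s + 5)/(s + 7)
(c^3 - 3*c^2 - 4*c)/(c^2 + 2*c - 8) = c*(c^2 - 3*c - 4)/(c^2 + 2*c - 8)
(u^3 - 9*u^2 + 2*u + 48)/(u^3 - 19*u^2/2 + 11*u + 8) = 2*(u^2 - u - 6)/(2*u^2 - 3*u - 2)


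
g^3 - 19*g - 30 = (g - 5)*(g + 2)*(g + 3)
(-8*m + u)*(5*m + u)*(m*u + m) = -40*m^3*u - 40*m^3 - 3*m^2*u^2 - 3*m^2*u + m*u^3 + m*u^2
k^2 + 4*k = k*(k + 4)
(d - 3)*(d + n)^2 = d^3 + 2*d^2*n - 3*d^2 + d*n^2 - 6*d*n - 3*n^2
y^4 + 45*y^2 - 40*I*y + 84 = (y - 6*I)*(y - 2*I)*(y + I)*(y + 7*I)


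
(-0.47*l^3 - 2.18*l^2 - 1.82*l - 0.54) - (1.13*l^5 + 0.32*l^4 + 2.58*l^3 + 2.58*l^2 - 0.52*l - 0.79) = -1.13*l^5 - 0.32*l^4 - 3.05*l^3 - 4.76*l^2 - 1.3*l + 0.25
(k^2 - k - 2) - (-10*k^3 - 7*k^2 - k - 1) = 10*k^3 + 8*k^2 - 1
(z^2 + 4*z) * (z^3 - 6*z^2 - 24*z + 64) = z^5 - 2*z^4 - 48*z^3 - 32*z^2 + 256*z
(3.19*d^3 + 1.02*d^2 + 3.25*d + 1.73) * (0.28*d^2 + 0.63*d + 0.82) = 0.8932*d^5 + 2.2953*d^4 + 4.1684*d^3 + 3.3683*d^2 + 3.7549*d + 1.4186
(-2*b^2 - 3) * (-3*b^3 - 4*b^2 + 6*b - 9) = 6*b^5 + 8*b^4 - 3*b^3 + 30*b^2 - 18*b + 27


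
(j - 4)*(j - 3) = j^2 - 7*j + 12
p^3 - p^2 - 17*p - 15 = (p - 5)*(p + 1)*(p + 3)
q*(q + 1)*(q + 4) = q^3 + 5*q^2 + 4*q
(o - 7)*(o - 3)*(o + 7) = o^3 - 3*o^2 - 49*o + 147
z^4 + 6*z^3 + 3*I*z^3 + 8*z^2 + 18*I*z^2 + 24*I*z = z*(z + 2)*(z + 4)*(z + 3*I)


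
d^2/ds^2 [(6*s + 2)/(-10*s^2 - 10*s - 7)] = 40*(-10*(2*s + 1)^2*(3*s + 1) + (9*s + 4)*(10*s^2 + 10*s + 7))/(10*s^2 + 10*s + 7)^3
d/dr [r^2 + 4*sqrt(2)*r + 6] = 2*r + 4*sqrt(2)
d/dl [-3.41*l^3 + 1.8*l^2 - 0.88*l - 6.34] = -10.23*l^2 + 3.6*l - 0.88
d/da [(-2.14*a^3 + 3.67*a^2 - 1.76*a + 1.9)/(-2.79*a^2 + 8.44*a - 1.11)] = (5.9706*a^4 - 36.1232*a^3 + 33.1906*a^2 + 2.4546*a - 14.0824)/(7.7841*a^4 - 47.0952*a^3 + 77.4274*a^2 - 18.7368*a + 1.2321)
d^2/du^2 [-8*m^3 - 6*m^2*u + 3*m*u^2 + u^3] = 6*m + 6*u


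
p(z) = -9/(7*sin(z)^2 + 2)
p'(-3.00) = 3.85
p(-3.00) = -4.21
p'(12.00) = -3.54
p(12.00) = -2.24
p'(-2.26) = 1.62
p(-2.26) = -1.46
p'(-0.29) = -5.22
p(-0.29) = -3.50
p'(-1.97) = 0.72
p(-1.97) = -1.13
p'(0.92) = 1.47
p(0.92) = -1.40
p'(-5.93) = 5.08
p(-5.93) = -3.17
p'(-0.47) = -4.31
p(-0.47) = -2.62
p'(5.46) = -1.89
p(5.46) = -1.56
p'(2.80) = -5.13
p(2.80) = -3.23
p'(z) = 126*sin(z)*cos(z)/(7*sin(z)^2 + 2)^2 = 252*sin(2*z)/(11 - 7*cos(2*z))^2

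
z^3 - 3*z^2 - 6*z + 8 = (z - 4)*(z - 1)*(z + 2)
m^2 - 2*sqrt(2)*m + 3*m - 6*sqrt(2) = (m + 3)*(m - 2*sqrt(2))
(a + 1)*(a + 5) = a^2 + 6*a + 5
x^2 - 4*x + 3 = (x - 3)*(x - 1)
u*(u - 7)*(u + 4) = u^3 - 3*u^2 - 28*u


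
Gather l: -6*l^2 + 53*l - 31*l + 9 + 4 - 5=-6*l^2 + 22*l + 8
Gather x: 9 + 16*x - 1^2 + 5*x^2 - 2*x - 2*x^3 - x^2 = -2*x^3 + 4*x^2 + 14*x + 8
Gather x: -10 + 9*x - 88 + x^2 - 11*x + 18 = x^2 - 2*x - 80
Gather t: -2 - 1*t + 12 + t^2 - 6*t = t^2 - 7*t + 10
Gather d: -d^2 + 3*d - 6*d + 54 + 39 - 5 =-d^2 - 3*d + 88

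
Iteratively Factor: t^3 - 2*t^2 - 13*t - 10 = (t + 1)*(t^2 - 3*t - 10) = (t + 1)*(t + 2)*(t - 5)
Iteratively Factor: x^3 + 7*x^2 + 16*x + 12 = (x + 2)*(x^2 + 5*x + 6) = (x + 2)^2*(x + 3)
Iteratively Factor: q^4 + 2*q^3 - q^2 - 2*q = (q - 1)*(q^3 + 3*q^2 + 2*q) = q*(q - 1)*(q^2 + 3*q + 2) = q*(q - 1)*(q + 2)*(q + 1)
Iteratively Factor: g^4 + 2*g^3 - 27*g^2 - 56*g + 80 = (g + 4)*(g^3 - 2*g^2 - 19*g + 20) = (g - 1)*(g + 4)*(g^2 - g - 20) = (g - 1)*(g + 4)^2*(g - 5)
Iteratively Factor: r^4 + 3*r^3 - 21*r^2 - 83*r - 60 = (r + 4)*(r^3 - r^2 - 17*r - 15) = (r - 5)*(r + 4)*(r^2 + 4*r + 3) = (r - 5)*(r + 1)*(r + 4)*(r + 3)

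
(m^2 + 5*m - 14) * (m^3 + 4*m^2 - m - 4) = m^5 + 9*m^4 + 5*m^3 - 65*m^2 - 6*m + 56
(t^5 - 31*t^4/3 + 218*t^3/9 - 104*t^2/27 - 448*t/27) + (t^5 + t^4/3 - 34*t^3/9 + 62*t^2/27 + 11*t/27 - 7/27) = 2*t^5 - 10*t^4 + 184*t^3/9 - 14*t^2/9 - 437*t/27 - 7/27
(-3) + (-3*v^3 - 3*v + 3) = -3*v^3 - 3*v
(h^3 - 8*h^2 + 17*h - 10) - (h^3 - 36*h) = -8*h^2 + 53*h - 10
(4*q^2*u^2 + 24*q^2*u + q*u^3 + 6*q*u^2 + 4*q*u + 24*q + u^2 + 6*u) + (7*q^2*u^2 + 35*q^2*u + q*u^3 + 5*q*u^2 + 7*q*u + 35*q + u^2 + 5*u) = 11*q^2*u^2 + 59*q^2*u + 2*q*u^3 + 11*q*u^2 + 11*q*u + 59*q + 2*u^2 + 11*u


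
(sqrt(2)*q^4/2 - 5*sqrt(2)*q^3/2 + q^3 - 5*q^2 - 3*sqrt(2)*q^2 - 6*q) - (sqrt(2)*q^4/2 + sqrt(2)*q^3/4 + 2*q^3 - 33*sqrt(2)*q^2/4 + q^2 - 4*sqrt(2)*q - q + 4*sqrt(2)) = -11*sqrt(2)*q^3/4 - q^3 - 6*q^2 + 21*sqrt(2)*q^2/4 - 5*q + 4*sqrt(2)*q - 4*sqrt(2)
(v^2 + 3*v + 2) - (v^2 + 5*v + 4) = -2*v - 2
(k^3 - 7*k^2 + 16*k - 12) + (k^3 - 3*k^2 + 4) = 2*k^3 - 10*k^2 + 16*k - 8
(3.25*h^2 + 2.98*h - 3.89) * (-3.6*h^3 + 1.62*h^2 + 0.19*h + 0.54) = -11.7*h^5 - 5.463*h^4 + 19.4491*h^3 - 3.9806*h^2 + 0.8701*h - 2.1006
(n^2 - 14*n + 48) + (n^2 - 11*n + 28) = 2*n^2 - 25*n + 76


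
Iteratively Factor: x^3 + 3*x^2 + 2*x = (x)*(x^2 + 3*x + 2) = x*(x + 2)*(x + 1)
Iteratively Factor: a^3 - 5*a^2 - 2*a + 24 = (a - 4)*(a^2 - a - 6) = (a - 4)*(a - 3)*(a + 2)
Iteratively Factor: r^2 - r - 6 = (r - 3)*(r + 2)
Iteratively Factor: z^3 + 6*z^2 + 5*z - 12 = (z + 4)*(z^2 + 2*z - 3) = (z - 1)*(z + 4)*(z + 3)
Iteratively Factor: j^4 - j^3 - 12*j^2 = (j + 3)*(j^3 - 4*j^2) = (j - 4)*(j + 3)*(j^2) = j*(j - 4)*(j + 3)*(j)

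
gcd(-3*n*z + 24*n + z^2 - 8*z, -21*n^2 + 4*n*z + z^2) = -3*n + z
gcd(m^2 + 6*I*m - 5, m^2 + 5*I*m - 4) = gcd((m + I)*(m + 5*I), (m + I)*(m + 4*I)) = m + I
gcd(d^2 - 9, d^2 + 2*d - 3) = d + 3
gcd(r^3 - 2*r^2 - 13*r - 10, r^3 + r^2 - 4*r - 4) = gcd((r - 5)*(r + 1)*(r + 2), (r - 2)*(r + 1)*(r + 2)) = r^2 + 3*r + 2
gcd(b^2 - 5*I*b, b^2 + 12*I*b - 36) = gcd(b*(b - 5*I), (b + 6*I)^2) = 1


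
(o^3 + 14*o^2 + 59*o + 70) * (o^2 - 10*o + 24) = o^5 + 4*o^4 - 57*o^3 - 184*o^2 + 716*o + 1680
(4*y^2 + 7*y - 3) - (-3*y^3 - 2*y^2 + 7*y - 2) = 3*y^3 + 6*y^2 - 1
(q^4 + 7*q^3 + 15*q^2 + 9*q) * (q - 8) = q^5 - q^4 - 41*q^3 - 111*q^2 - 72*q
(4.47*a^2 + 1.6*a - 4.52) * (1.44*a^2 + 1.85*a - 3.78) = 6.4368*a^4 + 10.5735*a^3 - 20.4454*a^2 - 14.41*a + 17.0856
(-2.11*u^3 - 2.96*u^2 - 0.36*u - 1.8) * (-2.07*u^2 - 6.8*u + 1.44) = 4.3677*u^5 + 20.4752*u^4 + 17.8348*u^3 + 1.9116*u^2 + 11.7216*u - 2.592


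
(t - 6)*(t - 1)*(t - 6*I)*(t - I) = t^4 - 7*t^3 - 7*I*t^3 + 49*I*t^2 + 42*t - 42*I*t - 36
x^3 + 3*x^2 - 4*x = x*(x - 1)*(x + 4)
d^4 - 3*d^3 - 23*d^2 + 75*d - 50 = (d - 5)*(d - 2)*(d - 1)*(d + 5)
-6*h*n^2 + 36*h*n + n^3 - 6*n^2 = n*(-6*h + n)*(n - 6)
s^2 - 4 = (s - 2)*(s + 2)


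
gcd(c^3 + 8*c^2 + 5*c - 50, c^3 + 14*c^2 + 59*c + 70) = c + 5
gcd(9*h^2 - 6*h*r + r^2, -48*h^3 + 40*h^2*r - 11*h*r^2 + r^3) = -3*h + r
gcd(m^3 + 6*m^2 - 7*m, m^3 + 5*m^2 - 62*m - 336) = m + 7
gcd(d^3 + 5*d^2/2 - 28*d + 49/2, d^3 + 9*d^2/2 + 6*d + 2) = 1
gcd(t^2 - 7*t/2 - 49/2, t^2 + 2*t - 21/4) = t + 7/2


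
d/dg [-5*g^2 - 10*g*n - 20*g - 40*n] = -10*g - 10*n - 20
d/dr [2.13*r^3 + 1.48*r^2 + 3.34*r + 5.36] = 6.39*r^2 + 2.96*r + 3.34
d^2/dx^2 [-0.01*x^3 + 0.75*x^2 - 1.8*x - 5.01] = 1.5 - 0.06*x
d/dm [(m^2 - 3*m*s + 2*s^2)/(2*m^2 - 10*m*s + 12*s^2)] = -s/(m^2 - 6*m*s + 9*s^2)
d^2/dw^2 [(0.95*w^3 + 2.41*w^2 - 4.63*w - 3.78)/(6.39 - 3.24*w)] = (-19.94544*w^3 + 118.01052*w^2 - 232.74297*w + 74.26647)/(34.012224*w^3 - 201.238992*w^2 + 396.888012*w - 260.917119)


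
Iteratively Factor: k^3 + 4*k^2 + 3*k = (k + 1)*(k^2 + 3*k) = k*(k + 1)*(k + 3)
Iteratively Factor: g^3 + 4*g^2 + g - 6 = (g + 3)*(g^2 + g - 2) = (g + 2)*(g + 3)*(g - 1)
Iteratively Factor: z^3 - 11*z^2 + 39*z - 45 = (z - 3)*(z^2 - 8*z + 15) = (z - 3)^2*(z - 5)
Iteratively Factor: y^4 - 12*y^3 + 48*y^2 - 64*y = (y)*(y^3 - 12*y^2 + 48*y - 64) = y*(y - 4)*(y^2 - 8*y + 16) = y*(y - 4)^2*(y - 4)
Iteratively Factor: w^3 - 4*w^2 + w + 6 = (w - 3)*(w^2 - w - 2) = (w - 3)*(w - 2)*(w + 1)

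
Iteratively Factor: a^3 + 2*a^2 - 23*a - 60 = (a - 5)*(a^2 + 7*a + 12) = (a - 5)*(a + 3)*(a + 4)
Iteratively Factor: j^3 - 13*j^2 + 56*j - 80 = (j - 4)*(j^2 - 9*j + 20) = (j - 5)*(j - 4)*(j - 4)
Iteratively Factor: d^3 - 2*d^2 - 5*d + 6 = (d + 2)*(d^2 - 4*d + 3) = (d - 3)*(d + 2)*(d - 1)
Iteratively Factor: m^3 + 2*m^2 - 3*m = (m - 1)*(m^2 + 3*m) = (m - 1)*(m + 3)*(m)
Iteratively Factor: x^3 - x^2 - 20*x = (x - 5)*(x^2 + 4*x) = (x - 5)*(x + 4)*(x)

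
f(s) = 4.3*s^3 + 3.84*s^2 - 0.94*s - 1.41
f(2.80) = 120.46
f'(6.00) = 509.54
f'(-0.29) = -2.08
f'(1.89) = 59.66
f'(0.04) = -0.61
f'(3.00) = 138.20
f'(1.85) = 57.42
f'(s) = 12.9*s^2 + 7.68*s - 0.94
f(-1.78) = -11.82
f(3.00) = 146.43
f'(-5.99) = 415.91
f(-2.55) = -45.34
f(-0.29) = -0.92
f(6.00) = 1059.99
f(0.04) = -1.44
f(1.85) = 37.22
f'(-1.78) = 26.26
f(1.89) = 39.56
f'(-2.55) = 63.36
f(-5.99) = -782.16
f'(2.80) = 121.70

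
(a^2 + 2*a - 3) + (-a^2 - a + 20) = a + 17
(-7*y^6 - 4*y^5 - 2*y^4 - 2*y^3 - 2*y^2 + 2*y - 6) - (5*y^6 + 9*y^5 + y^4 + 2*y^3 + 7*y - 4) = -12*y^6 - 13*y^5 - 3*y^4 - 4*y^3 - 2*y^2 - 5*y - 2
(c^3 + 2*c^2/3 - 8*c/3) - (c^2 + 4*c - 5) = c^3 - c^2/3 - 20*c/3 + 5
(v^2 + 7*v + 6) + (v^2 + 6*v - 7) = 2*v^2 + 13*v - 1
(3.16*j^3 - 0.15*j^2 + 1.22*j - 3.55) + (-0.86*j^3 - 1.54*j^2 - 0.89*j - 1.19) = 2.3*j^3 - 1.69*j^2 + 0.33*j - 4.74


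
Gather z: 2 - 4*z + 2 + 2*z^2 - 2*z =2*z^2 - 6*z + 4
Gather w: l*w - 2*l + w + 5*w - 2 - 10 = -2*l + w*(l + 6) - 12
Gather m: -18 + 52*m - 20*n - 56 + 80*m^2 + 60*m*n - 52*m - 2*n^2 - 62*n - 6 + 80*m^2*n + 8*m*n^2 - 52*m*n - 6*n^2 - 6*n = m^2*(80*n + 80) + m*(8*n^2 + 8*n) - 8*n^2 - 88*n - 80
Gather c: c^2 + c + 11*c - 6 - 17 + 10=c^2 + 12*c - 13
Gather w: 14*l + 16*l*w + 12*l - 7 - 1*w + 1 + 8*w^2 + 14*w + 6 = 26*l + 8*w^2 + w*(16*l + 13)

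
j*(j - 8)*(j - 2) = j^3 - 10*j^2 + 16*j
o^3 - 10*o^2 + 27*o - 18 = (o - 6)*(o - 3)*(o - 1)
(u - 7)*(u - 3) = u^2 - 10*u + 21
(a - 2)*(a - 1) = a^2 - 3*a + 2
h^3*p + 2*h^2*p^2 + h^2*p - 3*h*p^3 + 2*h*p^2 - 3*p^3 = (h - p)*(h + 3*p)*(h*p + p)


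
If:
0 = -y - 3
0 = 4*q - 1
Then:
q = 1/4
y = -3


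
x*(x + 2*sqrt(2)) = x^2 + 2*sqrt(2)*x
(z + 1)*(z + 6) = z^2 + 7*z + 6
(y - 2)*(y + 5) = y^2 + 3*y - 10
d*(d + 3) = d^2 + 3*d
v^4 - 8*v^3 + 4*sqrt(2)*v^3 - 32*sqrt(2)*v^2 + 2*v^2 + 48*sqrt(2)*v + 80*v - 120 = (v - 6)*(v - 2)*(v - sqrt(2))*(v + 5*sqrt(2))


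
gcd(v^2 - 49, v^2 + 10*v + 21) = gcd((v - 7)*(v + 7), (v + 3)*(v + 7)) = v + 7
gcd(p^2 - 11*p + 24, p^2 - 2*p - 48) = p - 8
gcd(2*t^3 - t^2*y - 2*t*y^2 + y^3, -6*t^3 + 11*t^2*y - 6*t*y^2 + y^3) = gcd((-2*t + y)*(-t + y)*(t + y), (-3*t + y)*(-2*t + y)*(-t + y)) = 2*t^2 - 3*t*y + y^2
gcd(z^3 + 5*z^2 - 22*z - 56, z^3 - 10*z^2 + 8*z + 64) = z^2 - 2*z - 8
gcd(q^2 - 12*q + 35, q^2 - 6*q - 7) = q - 7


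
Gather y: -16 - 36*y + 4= -36*y - 12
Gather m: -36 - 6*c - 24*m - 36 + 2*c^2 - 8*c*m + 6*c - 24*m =2*c^2 + m*(-8*c - 48) - 72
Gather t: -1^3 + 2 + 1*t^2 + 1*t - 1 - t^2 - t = 0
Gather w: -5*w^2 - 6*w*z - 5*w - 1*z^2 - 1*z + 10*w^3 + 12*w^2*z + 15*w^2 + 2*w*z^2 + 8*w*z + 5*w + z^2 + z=10*w^3 + w^2*(12*z + 10) + w*(2*z^2 + 2*z)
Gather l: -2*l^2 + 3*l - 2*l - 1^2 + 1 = -2*l^2 + l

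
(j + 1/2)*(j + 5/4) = j^2 + 7*j/4 + 5/8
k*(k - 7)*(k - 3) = k^3 - 10*k^2 + 21*k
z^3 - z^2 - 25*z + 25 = (z - 5)*(z - 1)*(z + 5)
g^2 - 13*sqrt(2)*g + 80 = (g - 8*sqrt(2))*(g - 5*sqrt(2))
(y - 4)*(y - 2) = y^2 - 6*y + 8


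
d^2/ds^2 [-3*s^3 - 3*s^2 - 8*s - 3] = -18*s - 6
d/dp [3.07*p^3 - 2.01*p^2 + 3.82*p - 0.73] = 9.21*p^2 - 4.02*p + 3.82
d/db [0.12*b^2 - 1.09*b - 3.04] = 0.24*b - 1.09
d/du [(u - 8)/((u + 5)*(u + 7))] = (-u^2 + 16*u + 131)/(u^4 + 24*u^3 + 214*u^2 + 840*u + 1225)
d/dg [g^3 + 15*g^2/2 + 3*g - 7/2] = 3*g^2 + 15*g + 3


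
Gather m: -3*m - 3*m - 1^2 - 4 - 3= -6*m - 8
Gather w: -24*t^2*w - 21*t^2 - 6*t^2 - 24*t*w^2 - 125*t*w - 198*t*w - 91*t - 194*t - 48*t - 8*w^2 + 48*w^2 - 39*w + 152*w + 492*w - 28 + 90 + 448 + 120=-27*t^2 - 333*t + w^2*(40 - 24*t) + w*(-24*t^2 - 323*t + 605) + 630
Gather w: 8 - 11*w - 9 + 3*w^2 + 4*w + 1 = 3*w^2 - 7*w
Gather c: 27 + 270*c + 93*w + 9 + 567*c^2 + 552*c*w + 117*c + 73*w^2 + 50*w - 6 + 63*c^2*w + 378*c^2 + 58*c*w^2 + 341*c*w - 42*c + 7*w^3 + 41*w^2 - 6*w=c^2*(63*w + 945) + c*(58*w^2 + 893*w + 345) + 7*w^3 + 114*w^2 + 137*w + 30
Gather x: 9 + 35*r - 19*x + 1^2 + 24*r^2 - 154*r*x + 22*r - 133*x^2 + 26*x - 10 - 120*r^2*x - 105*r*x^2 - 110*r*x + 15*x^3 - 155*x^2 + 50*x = 24*r^2 + 57*r + 15*x^3 + x^2*(-105*r - 288) + x*(-120*r^2 - 264*r + 57)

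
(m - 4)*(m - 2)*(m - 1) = m^3 - 7*m^2 + 14*m - 8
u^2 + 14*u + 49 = (u + 7)^2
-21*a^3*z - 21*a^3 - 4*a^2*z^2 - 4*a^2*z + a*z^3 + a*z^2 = (-7*a + z)*(3*a + z)*(a*z + a)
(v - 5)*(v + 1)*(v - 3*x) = v^3 - 3*v^2*x - 4*v^2 + 12*v*x - 5*v + 15*x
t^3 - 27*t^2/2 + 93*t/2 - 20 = (t - 8)*(t - 5)*(t - 1/2)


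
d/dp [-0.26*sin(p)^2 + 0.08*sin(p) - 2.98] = (0.08 - 0.52*sin(p))*cos(p)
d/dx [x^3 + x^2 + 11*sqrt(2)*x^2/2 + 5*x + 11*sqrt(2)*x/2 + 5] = 3*x^2 + 2*x + 11*sqrt(2)*x + 5 + 11*sqrt(2)/2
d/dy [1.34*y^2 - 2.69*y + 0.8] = 2.68*y - 2.69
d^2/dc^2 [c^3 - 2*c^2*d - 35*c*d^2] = 6*c - 4*d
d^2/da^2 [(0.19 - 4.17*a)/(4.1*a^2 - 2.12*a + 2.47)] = (-(4.17*a - 0.19)*(8.2*a - 2.12)*(16.4*a - 4.24) + (102.582*a - 19.2388)*(4.1*a^2 - 2.12*a + 2.47))/(4.1*a^2 - 2.12*a + 2.47)^3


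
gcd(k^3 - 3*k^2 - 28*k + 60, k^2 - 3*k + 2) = k - 2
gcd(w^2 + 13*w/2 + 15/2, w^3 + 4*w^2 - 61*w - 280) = w + 5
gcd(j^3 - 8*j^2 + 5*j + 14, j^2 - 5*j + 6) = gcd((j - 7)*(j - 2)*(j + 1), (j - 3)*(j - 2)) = j - 2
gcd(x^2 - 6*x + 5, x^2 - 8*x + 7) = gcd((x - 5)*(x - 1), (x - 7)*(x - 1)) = x - 1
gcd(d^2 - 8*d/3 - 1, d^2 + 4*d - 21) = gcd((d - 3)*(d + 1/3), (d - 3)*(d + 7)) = d - 3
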